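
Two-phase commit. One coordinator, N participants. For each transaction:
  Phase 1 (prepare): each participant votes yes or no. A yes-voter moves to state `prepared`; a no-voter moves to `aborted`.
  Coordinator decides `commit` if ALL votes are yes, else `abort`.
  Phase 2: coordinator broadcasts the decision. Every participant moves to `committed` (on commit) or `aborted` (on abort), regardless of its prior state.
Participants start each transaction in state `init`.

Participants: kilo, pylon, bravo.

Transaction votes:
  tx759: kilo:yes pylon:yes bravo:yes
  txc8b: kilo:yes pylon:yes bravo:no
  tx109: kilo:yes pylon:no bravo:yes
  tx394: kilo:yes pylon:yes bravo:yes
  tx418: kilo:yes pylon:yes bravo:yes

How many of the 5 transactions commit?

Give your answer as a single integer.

tx759: all yes -> commit (commits=1)
txc8b: no from bravo -> abort (commits=1)
tx109: no from pylon -> abort (commits=1)
tx394: all yes -> commit (commits=2)
tx418: all yes -> commit (commits=3)

Answer: 3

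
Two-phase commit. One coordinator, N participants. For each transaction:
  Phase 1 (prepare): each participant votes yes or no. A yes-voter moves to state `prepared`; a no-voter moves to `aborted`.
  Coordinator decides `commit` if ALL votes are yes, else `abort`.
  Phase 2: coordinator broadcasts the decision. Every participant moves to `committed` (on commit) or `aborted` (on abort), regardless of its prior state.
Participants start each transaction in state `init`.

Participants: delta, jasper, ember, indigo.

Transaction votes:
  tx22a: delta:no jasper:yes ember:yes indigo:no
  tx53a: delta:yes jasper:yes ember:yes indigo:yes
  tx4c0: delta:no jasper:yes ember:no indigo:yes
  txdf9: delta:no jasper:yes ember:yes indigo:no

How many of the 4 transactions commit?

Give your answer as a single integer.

Answer: 1

Derivation:
tx22a: no from delta, indigo -> abort (commits=0)
tx53a: all yes -> commit (commits=1)
tx4c0: no from delta, ember -> abort (commits=1)
txdf9: no from delta, indigo -> abort (commits=1)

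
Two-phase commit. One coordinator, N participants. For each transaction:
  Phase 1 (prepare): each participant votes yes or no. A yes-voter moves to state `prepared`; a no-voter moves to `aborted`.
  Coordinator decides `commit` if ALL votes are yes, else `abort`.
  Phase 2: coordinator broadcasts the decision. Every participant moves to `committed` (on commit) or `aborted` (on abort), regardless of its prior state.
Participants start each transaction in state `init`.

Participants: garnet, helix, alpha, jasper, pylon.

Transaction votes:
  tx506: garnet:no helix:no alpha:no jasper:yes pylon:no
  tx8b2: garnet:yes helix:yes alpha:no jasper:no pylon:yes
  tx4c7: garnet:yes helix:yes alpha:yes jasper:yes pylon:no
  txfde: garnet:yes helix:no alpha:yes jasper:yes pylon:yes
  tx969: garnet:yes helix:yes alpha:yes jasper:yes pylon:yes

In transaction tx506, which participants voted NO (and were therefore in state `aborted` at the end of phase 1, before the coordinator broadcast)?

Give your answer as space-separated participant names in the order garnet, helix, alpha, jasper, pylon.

Answer: garnet helix alpha pylon

Derivation:
Txn tx506 phase 1: garnet no -> aborted; helix no -> aborted; alpha no -> aborted; jasper yes -> prepared; pylon no -> aborted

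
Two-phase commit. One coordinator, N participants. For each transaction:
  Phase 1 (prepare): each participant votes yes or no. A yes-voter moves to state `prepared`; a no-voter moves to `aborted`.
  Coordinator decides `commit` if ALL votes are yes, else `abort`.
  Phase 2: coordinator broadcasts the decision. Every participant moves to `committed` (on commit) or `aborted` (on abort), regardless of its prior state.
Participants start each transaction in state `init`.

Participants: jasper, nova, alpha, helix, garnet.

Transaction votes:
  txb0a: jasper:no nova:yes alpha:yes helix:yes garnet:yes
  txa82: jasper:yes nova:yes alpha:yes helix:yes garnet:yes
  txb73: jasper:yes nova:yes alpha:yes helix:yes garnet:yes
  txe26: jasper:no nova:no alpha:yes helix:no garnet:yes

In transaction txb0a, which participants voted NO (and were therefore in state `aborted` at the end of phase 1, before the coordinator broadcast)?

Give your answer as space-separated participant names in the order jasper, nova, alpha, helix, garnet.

Txn txb0a phase 1: jasper no -> aborted; nova yes -> prepared; alpha yes -> prepared; helix yes -> prepared; garnet yes -> prepared

Answer: jasper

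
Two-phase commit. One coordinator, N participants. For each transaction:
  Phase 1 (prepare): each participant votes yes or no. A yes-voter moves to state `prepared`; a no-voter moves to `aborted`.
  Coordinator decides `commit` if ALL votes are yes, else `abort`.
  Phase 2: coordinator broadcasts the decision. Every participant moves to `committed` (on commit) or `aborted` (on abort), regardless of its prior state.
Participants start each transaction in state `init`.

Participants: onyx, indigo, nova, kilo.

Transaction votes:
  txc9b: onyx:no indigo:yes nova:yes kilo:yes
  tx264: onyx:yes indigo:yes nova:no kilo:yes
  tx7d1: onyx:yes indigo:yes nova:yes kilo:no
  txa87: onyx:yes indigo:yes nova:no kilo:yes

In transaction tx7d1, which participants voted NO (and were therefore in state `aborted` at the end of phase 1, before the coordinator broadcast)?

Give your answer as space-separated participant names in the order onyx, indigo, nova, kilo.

Txn tx7d1 phase 1: onyx yes -> prepared; indigo yes -> prepared; nova yes -> prepared; kilo no -> aborted

Answer: kilo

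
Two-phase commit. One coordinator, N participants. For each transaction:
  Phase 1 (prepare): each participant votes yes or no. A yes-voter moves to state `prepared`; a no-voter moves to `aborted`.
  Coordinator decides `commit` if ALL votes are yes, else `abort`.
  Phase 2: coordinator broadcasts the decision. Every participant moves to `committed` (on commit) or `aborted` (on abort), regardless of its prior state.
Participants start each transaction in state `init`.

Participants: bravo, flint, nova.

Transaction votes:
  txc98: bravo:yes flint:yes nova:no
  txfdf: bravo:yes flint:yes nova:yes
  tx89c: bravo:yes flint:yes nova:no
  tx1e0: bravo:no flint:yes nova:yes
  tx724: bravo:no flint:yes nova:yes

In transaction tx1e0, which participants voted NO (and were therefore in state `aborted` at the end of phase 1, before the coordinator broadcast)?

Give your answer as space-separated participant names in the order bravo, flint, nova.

Answer: bravo

Derivation:
Txn tx1e0 phase 1: bravo no -> aborted; flint yes -> prepared; nova yes -> prepared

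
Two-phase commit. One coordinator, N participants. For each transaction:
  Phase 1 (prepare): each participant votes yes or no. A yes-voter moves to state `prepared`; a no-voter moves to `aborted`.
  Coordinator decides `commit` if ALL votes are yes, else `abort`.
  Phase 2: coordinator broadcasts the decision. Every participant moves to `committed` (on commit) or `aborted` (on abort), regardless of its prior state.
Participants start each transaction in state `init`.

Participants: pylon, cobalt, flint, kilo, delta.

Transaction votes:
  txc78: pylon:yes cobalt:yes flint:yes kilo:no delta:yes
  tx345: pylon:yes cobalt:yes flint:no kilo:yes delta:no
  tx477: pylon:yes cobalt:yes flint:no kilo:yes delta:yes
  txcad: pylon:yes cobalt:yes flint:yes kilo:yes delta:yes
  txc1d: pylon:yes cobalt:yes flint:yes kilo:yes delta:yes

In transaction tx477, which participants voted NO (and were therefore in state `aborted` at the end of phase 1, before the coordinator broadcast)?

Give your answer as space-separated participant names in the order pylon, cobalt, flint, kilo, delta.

Txn tx477 phase 1: pylon yes -> prepared; cobalt yes -> prepared; flint no -> aborted; kilo yes -> prepared; delta yes -> prepared

Answer: flint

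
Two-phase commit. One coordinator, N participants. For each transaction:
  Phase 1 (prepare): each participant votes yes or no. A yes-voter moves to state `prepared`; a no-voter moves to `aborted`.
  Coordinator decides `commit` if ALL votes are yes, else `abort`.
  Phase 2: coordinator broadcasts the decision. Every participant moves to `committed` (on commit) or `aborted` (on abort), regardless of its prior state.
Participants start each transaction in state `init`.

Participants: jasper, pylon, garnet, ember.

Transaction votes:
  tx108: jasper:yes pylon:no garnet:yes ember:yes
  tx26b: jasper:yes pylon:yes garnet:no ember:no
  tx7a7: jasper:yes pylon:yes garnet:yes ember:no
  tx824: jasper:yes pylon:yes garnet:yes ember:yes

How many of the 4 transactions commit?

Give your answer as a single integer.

Answer: 1

Derivation:
tx108: no from pylon -> abort (commits=0)
tx26b: no from garnet, ember -> abort (commits=0)
tx7a7: no from ember -> abort (commits=0)
tx824: all yes -> commit (commits=1)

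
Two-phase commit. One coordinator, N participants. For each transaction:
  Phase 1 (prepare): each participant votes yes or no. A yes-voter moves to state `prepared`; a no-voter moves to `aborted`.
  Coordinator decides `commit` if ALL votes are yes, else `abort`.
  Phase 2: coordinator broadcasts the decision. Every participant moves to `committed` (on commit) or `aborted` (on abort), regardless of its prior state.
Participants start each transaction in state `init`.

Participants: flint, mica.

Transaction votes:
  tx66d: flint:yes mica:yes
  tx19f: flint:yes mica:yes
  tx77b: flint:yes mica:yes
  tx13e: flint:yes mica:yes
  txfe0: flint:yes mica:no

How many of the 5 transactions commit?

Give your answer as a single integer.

Answer: 4

Derivation:
tx66d: all yes -> commit (commits=1)
tx19f: all yes -> commit (commits=2)
tx77b: all yes -> commit (commits=3)
tx13e: all yes -> commit (commits=4)
txfe0: no from mica -> abort (commits=4)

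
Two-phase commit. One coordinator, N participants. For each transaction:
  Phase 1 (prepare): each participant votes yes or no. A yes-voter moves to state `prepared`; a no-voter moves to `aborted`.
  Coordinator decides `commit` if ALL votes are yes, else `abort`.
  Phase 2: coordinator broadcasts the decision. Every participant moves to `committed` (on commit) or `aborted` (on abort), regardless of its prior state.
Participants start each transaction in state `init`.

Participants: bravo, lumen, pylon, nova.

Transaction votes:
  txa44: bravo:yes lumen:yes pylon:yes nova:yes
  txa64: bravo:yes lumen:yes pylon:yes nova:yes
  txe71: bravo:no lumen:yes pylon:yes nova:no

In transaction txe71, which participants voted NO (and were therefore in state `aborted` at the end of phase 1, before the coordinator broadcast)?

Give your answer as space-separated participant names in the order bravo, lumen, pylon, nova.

Answer: bravo nova

Derivation:
Txn txe71 phase 1: bravo no -> aborted; lumen yes -> prepared; pylon yes -> prepared; nova no -> aborted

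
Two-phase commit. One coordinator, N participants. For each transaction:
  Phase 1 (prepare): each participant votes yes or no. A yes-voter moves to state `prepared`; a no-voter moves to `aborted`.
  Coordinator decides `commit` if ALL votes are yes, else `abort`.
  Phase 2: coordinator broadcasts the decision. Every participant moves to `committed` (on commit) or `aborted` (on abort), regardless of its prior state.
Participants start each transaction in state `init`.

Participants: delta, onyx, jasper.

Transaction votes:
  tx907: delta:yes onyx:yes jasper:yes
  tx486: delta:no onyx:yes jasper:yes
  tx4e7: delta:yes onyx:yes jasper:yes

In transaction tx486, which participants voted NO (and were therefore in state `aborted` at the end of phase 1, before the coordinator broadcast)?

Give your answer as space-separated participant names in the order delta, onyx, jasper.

Answer: delta

Derivation:
Txn tx486 phase 1: delta no -> aborted; onyx yes -> prepared; jasper yes -> prepared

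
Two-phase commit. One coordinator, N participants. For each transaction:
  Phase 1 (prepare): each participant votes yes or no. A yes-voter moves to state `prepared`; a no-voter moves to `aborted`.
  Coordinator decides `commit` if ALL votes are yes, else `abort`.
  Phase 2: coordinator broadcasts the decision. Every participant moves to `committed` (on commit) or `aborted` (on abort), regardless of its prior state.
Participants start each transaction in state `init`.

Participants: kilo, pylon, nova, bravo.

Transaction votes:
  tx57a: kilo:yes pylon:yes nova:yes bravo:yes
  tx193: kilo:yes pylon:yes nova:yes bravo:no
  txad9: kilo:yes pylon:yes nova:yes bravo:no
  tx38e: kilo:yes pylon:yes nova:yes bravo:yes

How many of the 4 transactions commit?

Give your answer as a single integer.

Answer: 2

Derivation:
tx57a: all yes -> commit (commits=1)
tx193: no from bravo -> abort (commits=1)
txad9: no from bravo -> abort (commits=1)
tx38e: all yes -> commit (commits=2)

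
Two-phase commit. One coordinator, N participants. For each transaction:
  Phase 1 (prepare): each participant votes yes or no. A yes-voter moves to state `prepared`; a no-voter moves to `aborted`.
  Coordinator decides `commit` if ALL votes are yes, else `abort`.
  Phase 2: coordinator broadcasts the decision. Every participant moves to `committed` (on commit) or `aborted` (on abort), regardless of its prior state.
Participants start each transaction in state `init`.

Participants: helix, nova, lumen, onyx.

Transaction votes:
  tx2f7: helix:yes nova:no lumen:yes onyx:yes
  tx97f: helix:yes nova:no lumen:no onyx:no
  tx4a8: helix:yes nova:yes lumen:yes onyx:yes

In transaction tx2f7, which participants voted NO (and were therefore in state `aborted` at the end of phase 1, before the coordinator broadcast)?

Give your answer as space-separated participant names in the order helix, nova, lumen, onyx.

Txn tx2f7 phase 1: helix yes -> prepared; nova no -> aborted; lumen yes -> prepared; onyx yes -> prepared

Answer: nova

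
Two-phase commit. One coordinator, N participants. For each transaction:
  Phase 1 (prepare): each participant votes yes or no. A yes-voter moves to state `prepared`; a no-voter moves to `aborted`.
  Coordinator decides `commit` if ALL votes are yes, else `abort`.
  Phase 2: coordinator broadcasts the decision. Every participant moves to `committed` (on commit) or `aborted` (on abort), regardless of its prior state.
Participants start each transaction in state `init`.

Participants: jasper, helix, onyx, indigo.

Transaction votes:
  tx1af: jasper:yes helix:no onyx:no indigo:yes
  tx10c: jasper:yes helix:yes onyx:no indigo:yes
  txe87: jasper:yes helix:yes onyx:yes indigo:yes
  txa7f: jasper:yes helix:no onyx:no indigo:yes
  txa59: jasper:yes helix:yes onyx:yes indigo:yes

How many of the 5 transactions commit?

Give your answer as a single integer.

Answer: 2

Derivation:
tx1af: no from helix, onyx -> abort (commits=0)
tx10c: no from onyx -> abort (commits=0)
txe87: all yes -> commit (commits=1)
txa7f: no from helix, onyx -> abort (commits=1)
txa59: all yes -> commit (commits=2)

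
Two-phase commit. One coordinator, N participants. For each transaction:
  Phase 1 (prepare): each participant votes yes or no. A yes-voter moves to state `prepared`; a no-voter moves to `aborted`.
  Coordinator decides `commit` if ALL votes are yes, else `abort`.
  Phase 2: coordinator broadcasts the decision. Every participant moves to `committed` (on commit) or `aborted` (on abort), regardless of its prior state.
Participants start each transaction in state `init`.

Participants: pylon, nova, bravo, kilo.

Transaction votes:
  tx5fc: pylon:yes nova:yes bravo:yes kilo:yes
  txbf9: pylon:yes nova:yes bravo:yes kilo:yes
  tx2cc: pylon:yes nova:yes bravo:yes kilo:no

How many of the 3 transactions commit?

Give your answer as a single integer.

Answer: 2

Derivation:
tx5fc: all yes -> commit (commits=1)
txbf9: all yes -> commit (commits=2)
tx2cc: no from kilo -> abort (commits=2)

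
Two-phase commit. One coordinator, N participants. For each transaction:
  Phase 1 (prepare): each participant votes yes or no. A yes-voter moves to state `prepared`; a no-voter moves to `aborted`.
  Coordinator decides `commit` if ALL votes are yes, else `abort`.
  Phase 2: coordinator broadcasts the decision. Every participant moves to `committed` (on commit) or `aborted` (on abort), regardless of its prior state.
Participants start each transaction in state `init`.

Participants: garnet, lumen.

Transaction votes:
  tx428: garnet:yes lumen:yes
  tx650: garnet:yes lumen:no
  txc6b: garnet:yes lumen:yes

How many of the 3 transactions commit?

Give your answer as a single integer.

Answer: 2

Derivation:
tx428: all yes -> commit (commits=1)
tx650: no from lumen -> abort (commits=1)
txc6b: all yes -> commit (commits=2)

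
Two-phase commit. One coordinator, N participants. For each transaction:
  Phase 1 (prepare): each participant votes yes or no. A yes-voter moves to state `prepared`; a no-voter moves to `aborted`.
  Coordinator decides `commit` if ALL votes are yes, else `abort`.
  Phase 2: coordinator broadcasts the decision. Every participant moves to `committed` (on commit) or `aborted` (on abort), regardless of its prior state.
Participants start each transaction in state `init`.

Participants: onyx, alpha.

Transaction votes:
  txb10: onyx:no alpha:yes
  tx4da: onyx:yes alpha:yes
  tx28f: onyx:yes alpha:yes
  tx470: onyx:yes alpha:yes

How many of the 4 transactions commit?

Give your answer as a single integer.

Answer: 3

Derivation:
txb10: no from onyx -> abort (commits=0)
tx4da: all yes -> commit (commits=1)
tx28f: all yes -> commit (commits=2)
tx470: all yes -> commit (commits=3)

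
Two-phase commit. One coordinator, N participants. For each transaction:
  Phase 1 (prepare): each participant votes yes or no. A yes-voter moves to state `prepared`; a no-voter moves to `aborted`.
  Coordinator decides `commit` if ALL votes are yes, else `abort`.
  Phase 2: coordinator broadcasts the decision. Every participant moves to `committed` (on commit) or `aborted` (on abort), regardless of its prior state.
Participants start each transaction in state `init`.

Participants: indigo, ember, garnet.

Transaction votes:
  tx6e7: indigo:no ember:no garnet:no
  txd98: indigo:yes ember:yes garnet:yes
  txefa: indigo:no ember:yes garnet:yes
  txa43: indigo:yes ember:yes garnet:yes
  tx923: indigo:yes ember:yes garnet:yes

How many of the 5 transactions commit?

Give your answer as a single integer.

tx6e7: no from indigo, ember, garnet -> abort (commits=0)
txd98: all yes -> commit (commits=1)
txefa: no from indigo -> abort (commits=1)
txa43: all yes -> commit (commits=2)
tx923: all yes -> commit (commits=3)

Answer: 3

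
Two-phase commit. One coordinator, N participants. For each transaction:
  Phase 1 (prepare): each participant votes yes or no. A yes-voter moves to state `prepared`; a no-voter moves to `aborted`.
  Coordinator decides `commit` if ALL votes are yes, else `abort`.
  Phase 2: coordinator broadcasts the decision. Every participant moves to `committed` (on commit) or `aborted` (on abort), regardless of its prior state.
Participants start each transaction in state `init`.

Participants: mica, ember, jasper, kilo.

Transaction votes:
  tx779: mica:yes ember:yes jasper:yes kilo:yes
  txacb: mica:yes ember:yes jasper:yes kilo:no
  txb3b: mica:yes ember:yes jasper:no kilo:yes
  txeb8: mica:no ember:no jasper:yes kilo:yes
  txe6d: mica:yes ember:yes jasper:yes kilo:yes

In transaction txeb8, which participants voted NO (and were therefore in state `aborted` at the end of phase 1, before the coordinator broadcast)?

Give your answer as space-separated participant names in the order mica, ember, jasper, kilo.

Txn txeb8 phase 1: mica no -> aborted; ember no -> aborted; jasper yes -> prepared; kilo yes -> prepared

Answer: mica ember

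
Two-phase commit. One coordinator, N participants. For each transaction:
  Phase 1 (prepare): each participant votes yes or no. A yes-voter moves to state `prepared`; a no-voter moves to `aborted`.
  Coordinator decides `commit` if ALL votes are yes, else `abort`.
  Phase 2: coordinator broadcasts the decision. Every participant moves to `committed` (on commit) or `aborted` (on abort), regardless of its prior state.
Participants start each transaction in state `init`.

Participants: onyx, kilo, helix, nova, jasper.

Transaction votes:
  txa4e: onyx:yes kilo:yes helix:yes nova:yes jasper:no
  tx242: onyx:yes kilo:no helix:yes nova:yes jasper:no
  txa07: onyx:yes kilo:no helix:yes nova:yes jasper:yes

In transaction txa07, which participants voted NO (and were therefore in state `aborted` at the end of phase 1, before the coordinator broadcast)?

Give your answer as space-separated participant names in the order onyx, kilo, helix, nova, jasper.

Answer: kilo

Derivation:
Txn txa07 phase 1: onyx yes -> prepared; kilo no -> aborted; helix yes -> prepared; nova yes -> prepared; jasper yes -> prepared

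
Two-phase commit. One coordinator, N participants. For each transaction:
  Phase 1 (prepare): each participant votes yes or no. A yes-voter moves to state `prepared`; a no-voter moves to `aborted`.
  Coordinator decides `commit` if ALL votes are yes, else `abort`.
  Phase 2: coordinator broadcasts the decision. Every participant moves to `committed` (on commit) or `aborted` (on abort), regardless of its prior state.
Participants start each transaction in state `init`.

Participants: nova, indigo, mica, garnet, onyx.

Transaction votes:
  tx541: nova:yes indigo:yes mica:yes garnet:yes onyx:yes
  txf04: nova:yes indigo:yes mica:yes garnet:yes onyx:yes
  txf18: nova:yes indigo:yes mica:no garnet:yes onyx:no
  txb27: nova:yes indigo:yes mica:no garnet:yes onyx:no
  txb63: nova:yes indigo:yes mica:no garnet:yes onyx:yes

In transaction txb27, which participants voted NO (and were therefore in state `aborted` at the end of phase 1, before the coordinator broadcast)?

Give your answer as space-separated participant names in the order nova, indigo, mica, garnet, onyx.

Txn txb27 phase 1: nova yes -> prepared; indigo yes -> prepared; mica no -> aborted; garnet yes -> prepared; onyx no -> aborted

Answer: mica onyx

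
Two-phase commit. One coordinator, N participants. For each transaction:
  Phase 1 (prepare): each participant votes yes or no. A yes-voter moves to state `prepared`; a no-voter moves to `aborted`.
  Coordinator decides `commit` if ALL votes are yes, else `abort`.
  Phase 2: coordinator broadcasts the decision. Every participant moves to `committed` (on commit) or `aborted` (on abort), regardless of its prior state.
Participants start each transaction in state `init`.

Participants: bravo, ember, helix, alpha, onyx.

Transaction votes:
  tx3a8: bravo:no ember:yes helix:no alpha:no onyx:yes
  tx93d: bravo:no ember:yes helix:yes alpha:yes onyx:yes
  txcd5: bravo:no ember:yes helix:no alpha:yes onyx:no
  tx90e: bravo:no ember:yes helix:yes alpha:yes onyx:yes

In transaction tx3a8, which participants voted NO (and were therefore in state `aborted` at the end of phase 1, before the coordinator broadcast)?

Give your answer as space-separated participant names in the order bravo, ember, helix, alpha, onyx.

Txn tx3a8 phase 1: bravo no -> aborted; ember yes -> prepared; helix no -> aborted; alpha no -> aborted; onyx yes -> prepared

Answer: bravo helix alpha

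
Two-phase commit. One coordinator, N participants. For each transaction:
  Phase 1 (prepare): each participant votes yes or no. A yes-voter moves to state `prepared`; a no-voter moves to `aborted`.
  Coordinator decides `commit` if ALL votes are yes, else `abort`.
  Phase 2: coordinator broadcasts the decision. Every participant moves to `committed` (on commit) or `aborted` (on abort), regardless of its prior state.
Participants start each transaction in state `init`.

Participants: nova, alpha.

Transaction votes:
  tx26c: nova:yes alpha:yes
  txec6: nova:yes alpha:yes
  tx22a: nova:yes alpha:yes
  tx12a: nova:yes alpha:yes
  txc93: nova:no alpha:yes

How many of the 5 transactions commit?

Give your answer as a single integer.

tx26c: all yes -> commit (commits=1)
txec6: all yes -> commit (commits=2)
tx22a: all yes -> commit (commits=3)
tx12a: all yes -> commit (commits=4)
txc93: no from nova -> abort (commits=4)

Answer: 4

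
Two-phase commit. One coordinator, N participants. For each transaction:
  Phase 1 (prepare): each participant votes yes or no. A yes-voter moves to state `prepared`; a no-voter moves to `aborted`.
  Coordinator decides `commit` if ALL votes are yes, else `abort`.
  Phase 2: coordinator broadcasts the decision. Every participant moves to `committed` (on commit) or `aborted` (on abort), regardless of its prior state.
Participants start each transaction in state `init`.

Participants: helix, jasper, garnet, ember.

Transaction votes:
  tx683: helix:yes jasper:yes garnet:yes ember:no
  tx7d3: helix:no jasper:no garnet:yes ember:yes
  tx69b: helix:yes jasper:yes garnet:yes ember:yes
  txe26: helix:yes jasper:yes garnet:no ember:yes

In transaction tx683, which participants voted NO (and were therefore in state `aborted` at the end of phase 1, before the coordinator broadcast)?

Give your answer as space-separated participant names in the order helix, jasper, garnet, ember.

Answer: ember

Derivation:
Txn tx683 phase 1: helix yes -> prepared; jasper yes -> prepared; garnet yes -> prepared; ember no -> aborted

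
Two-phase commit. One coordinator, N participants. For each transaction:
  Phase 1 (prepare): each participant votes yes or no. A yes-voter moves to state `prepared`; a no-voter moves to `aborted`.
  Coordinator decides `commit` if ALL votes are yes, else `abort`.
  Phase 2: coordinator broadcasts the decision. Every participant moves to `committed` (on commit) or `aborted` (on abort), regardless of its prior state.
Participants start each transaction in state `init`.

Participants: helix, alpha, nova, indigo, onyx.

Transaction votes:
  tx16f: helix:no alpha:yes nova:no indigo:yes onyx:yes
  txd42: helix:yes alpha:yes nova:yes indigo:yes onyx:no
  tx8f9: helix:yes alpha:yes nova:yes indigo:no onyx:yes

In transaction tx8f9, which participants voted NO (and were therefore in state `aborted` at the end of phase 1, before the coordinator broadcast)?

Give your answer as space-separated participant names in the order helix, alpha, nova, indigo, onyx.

Answer: indigo

Derivation:
Txn tx8f9 phase 1: helix yes -> prepared; alpha yes -> prepared; nova yes -> prepared; indigo no -> aborted; onyx yes -> prepared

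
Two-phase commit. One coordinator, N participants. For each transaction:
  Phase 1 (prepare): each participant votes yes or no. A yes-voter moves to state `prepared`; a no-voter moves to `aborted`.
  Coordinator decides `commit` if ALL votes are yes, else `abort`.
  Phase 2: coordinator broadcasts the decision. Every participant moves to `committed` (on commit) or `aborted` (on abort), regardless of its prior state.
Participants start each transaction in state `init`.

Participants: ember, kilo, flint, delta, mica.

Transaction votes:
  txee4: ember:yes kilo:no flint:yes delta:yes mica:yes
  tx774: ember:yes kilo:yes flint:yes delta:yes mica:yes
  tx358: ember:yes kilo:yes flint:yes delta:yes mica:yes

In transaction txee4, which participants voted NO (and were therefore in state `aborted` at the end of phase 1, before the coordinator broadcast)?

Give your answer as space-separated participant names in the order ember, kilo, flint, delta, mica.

Answer: kilo

Derivation:
Txn txee4 phase 1: ember yes -> prepared; kilo no -> aborted; flint yes -> prepared; delta yes -> prepared; mica yes -> prepared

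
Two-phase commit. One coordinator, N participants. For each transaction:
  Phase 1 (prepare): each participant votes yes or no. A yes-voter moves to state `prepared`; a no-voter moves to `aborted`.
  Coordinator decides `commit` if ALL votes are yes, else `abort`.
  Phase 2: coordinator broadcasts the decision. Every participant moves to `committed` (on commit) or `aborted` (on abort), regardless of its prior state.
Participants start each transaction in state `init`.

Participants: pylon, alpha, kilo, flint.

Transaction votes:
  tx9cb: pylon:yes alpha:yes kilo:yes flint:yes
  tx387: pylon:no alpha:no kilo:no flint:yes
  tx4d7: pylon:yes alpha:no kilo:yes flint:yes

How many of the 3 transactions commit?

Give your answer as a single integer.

tx9cb: all yes -> commit (commits=1)
tx387: no from pylon, alpha, kilo -> abort (commits=1)
tx4d7: no from alpha -> abort (commits=1)

Answer: 1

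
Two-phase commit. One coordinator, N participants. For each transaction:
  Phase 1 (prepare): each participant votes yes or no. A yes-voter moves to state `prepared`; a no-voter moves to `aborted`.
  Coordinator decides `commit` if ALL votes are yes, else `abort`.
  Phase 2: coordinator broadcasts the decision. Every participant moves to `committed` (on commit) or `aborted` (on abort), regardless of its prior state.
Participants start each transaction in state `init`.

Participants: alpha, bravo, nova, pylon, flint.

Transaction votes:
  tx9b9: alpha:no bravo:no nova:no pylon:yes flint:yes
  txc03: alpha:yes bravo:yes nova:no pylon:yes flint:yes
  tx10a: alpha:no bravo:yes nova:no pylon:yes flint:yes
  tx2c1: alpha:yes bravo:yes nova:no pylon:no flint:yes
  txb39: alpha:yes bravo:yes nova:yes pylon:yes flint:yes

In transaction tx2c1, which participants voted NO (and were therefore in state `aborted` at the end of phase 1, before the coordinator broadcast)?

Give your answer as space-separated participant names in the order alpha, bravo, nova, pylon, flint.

Txn tx2c1 phase 1: alpha yes -> prepared; bravo yes -> prepared; nova no -> aborted; pylon no -> aborted; flint yes -> prepared

Answer: nova pylon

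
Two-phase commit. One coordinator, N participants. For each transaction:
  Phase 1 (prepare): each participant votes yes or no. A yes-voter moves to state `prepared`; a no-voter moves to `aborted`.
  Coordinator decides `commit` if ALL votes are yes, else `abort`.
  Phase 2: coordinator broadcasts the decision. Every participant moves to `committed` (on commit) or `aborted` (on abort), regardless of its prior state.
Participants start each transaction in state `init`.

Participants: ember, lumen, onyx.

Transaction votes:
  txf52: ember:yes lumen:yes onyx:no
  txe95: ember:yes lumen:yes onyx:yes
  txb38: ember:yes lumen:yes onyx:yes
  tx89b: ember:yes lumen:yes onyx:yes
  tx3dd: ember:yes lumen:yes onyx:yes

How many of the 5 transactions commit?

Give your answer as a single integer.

Answer: 4

Derivation:
txf52: no from onyx -> abort (commits=0)
txe95: all yes -> commit (commits=1)
txb38: all yes -> commit (commits=2)
tx89b: all yes -> commit (commits=3)
tx3dd: all yes -> commit (commits=4)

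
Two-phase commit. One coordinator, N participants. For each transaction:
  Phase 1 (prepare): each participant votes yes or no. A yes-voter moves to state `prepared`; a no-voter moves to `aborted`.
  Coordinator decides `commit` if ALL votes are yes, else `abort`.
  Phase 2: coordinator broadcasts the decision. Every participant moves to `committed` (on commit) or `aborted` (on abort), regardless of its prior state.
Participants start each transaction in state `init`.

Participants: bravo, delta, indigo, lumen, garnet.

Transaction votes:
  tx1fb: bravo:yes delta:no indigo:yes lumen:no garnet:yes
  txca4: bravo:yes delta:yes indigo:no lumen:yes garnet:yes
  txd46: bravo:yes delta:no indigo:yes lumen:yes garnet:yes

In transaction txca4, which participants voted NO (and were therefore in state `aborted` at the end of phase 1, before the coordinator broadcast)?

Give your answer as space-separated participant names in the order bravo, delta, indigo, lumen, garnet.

Txn txca4 phase 1: bravo yes -> prepared; delta yes -> prepared; indigo no -> aborted; lumen yes -> prepared; garnet yes -> prepared

Answer: indigo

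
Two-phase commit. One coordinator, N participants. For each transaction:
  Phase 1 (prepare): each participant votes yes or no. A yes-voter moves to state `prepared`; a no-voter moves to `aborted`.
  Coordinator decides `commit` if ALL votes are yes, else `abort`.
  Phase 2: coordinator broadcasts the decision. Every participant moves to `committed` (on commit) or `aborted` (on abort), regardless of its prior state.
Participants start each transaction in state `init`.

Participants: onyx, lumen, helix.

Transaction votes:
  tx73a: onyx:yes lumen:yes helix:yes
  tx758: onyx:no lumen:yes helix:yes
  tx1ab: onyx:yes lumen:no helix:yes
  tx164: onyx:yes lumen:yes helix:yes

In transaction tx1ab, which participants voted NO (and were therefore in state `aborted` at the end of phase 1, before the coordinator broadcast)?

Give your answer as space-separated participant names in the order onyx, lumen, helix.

Txn tx1ab phase 1: onyx yes -> prepared; lumen no -> aborted; helix yes -> prepared

Answer: lumen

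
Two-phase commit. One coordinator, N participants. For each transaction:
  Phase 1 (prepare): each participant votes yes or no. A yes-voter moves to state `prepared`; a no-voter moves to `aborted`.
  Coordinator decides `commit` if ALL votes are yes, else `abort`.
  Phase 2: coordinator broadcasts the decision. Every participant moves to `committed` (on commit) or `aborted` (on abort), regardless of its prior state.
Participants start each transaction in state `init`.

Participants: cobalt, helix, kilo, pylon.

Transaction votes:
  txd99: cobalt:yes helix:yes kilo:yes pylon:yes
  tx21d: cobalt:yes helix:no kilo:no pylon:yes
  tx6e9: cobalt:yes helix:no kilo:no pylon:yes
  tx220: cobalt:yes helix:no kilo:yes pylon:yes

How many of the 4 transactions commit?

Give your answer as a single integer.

Answer: 1

Derivation:
txd99: all yes -> commit (commits=1)
tx21d: no from helix, kilo -> abort (commits=1)
tx6e9: no from helix, kilo -> abort (commits=1)
tx220: no from helix -> abort (commits=1)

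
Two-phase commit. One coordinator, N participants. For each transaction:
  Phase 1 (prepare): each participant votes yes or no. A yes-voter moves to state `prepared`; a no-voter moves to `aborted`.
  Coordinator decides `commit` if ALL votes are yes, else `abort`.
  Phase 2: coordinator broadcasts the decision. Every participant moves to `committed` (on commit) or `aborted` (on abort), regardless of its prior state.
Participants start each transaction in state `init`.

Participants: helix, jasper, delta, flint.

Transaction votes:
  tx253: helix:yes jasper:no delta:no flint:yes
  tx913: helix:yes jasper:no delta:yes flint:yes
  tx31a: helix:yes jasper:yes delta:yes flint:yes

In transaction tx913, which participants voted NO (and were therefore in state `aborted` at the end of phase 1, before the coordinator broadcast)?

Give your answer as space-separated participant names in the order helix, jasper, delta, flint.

Answer: jasper

Derivation:
Txn tx913 phase 1: helix yes -> prepared; jasper no -> aborted; delta yes -> prepared; flint yes -> prepared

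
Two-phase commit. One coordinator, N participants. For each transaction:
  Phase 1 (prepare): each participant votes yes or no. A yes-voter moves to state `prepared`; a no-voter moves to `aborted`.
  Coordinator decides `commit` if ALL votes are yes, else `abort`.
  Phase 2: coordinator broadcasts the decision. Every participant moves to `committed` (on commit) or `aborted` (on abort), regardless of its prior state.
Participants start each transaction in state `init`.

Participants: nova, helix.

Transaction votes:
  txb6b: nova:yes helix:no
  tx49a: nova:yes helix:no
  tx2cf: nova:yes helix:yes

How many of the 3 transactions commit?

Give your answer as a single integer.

Answer: 1

Derivation:
txb6b: no from helix -> abort (commits=0)
tx49a: no from helix -> abort (commits=0)
tx2cf: all yes -> commit (commits=1)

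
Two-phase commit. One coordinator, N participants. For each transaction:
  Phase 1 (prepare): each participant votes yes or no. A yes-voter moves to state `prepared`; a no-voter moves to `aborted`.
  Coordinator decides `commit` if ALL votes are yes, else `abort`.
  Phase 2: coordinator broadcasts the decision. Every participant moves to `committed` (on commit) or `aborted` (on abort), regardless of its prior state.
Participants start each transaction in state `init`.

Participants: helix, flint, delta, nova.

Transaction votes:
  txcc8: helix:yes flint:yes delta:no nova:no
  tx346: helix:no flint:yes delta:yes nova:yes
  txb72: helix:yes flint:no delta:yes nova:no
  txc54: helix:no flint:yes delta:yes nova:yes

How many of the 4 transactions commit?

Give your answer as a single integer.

txcc8: no from delta, nova -> abort (commits=0)
tx346: no from helix -> abort (commits=0)
txb72: no from flint, nova -> abort (commits=0)
txc54: no from helix -> abort (commits=0)

Answer: 0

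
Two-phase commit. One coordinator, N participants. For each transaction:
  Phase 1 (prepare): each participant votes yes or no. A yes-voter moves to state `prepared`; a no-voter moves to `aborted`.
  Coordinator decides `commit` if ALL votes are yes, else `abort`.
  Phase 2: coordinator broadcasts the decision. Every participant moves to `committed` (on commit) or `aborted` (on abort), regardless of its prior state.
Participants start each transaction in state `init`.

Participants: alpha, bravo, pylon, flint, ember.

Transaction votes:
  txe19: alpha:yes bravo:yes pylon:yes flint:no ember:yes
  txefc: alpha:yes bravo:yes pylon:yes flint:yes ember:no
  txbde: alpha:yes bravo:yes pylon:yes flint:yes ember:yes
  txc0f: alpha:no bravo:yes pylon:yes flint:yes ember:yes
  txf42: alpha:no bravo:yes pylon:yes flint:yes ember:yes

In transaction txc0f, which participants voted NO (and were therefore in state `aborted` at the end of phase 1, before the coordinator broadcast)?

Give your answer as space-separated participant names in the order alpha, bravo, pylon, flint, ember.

Answer: alpha

Derivation:
Txn txc0f phase 1: alpha no -> aborted; bravo yes -> prepared; pylon yes -> prepared; flint yes -> prepared; ember yes -> prepared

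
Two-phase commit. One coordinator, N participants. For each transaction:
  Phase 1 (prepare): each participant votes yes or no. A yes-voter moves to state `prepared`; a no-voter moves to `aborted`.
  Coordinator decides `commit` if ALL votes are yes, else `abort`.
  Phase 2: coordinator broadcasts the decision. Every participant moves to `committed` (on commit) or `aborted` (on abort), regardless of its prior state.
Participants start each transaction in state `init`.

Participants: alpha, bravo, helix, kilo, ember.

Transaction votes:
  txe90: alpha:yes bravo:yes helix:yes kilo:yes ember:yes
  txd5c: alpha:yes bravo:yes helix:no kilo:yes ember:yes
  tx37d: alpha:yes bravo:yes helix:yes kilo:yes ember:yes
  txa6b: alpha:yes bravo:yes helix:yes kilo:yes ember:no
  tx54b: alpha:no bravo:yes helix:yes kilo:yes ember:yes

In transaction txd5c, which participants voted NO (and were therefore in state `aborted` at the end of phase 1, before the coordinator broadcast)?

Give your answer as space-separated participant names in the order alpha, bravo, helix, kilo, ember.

Txn txd5c phase 1: alpha yes -> prepared; bravo yes -> prepared; helix no -> aborted; kilo yes -> prepared; ember yes -> prepared

Answer: helix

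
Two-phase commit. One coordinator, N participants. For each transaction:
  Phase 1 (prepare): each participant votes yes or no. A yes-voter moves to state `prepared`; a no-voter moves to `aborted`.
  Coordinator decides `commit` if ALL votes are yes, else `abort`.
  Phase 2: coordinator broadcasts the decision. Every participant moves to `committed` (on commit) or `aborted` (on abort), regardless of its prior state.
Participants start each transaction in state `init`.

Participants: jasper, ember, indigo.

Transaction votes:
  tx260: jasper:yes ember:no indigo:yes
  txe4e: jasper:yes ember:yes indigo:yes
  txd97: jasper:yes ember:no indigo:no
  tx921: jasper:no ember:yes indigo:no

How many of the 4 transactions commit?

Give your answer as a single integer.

Answer: 1

Derivation:
tx260: no from ember -> abort (commits=0)
txe4e: all yes -> commit (commits=1)
txd97: no from ember, indigo -> abort (commits=1)
tx921: no from jasper, indigo -> abort (commits=1)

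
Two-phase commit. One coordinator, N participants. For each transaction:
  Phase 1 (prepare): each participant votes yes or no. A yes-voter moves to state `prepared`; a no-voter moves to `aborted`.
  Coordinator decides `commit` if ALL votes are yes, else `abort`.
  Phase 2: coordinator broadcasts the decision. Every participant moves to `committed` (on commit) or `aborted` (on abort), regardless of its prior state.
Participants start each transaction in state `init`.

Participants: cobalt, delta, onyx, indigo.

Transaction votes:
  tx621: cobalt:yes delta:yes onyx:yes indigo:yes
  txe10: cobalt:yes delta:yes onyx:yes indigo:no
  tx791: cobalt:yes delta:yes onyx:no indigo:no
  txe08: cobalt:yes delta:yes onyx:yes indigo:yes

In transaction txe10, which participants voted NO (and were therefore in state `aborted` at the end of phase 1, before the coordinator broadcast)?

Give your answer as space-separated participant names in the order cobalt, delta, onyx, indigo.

Txn txe10 phase 1: cobalt yes -> prepared; delta yes -> prepared; onyx yes -> prepared; indigo no -> aborted

Answer: indigo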